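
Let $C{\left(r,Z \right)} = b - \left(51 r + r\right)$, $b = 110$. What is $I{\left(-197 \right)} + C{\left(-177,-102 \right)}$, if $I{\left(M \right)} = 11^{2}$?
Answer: $9435$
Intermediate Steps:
$C{\left(r,Z \right)} = 110 - 52 r$ ($C{\left(r,Z \right)} = 110 - \left(51 r + r\right) = 110 - 52 r$)
$I{\left(M \right)} = 121$
$I{\left(-197 \right)} + C{\left(-177,-102 \right)} = 121 + \left(110 - -9204\right) = 121 + \left(110 + 9204\right) = 121 + 9314 = 9435$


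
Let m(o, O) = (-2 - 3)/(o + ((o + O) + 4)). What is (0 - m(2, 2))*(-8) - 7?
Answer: -11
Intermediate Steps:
m(o, O) = -5/(4 + O + 2*o) (m(o, O) = -5/(o + ((O + o) + 4)) = -5/(o + (4 + O + o)) = -5/(4 + O + 2*o))
(0 - m(2, 2))*(-8) - 7 = (0 - (-5)/(4 + 2 + 2*2))*(-8) - 7 = (0 - (-5)/(4 + 2 + 4))*(-8) - 7 = (0 - (-5)/10)*(-8) - 7 = (0 - 1*(-1/2))*(-8) - 7 = (0 + 1/2)*(-8) - 7 = (1/2)*(-8) - 7 = -4 - 7 = -11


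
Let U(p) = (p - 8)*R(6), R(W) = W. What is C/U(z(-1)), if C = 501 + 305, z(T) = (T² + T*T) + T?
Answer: -403/21 ≈ -19.190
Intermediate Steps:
z(T) = T + 2*T² (z(T) = (T² + T²) + T = 2*T² + T = T + 2*T²)
C = 806
U(p) = -48 + 6*p (U(p) = (p - 8)*6 = (-8 + p)*6 = -48 + 6*p)
C/U(z(-1)) = 806/(-48 + 6*(-(1 + 2*(-1)))) = 806/(-48 + 6*(-(1 - 2))) = 806/(-48 + 6*(-1*(-1))) = 806/(-48 + 6*1) = 806/(-48 + 6) = 806/(-42) = 806*(-1/42) = -403/21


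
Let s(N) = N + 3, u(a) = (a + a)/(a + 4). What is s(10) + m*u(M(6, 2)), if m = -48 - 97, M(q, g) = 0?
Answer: 13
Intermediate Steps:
u(a) = 2*a/(4 + a) (u(a) = (2*a)/(4 + a) = 2*a/(4 + a))
s(N) = 3 + N
m = -145
s(10) + m*u(M(6, 2)) = (3 + 10) - 290*0/(4 + 0) = 13 - 290*0/4 = 13 - 145*0 = 13 + 0 = 13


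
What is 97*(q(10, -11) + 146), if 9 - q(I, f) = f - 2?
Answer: 16296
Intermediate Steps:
q(I, f) = 11 - f (q(I, f) = 9 - (f - 2) = 9 - (-2 + f) = 9 + (2 - f) = 11 - f)
97*(q(10, -11) + 146) = 97*((11 - 1*(-11)) + 146) = 97*((11 + 11) + 146) = 97*(22 + 146) = 97*168 = 16296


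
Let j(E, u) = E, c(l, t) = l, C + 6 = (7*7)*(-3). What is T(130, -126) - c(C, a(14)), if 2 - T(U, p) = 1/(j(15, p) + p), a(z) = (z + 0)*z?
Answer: 17206/111 ≈ 155.01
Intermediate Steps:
C = -153 (C = -6 + (7*7)*(-3) = -6 + 49*(-3) = -6 - 147 = -153)
a(z) = z**2 (a(z) = z*z = z**2)
T(U, p) = 2 - 1/(15 + p)
T(130, -126) - c(C, a(14)) = (29 + 2*(-126))/(15 - 126) - 1*(-153) = (29 - 252)/(-111) + 153 = -1/111*(-223) + 153 = 223/111 + 153 = 17206/111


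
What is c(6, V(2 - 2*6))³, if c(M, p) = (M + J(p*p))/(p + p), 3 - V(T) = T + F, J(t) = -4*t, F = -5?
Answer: -9938375/216 ≈ -46011.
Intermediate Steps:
V(T) = 8 - T (V(T) = 3 - (T - 5) = 3 - (-5 + T) = 3 + (5 - T) = 8 - T)
c(M, p) = (M - 4*p²)/(2*p) (c(M, p) = (M - 4*p*p)/(p + p) = (M - 4*p²)/((2*p)) = (M - 4*p²)*(1/(2*p)) = (M - 4*p²)/(2*p))
c(6, V(2 - 2*6))³ = (-2*(8 - (2 - 2*6)) + (½)*6/(8 - (2 - 2*6)))³ = (-2*(8 - (2 - 12)) + (½)*6/(8 - (2 - 12)))³ = (-2*(8 - 1*(-10)) + (½)*6/(8 - 1*(-10)))³ = (-2*(8 + 10) + (½)*6/(8 + 10))³ = (-2*18 + (½)*6/18)³ = (-36 + (½)*6*(1/18))³ = (-36 + ⅙)³ = (-215/6)³ = -9938375/216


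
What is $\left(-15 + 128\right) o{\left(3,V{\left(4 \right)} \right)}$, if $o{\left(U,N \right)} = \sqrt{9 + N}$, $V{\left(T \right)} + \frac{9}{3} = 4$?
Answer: $113 \sqrt{10} \approx 357.34$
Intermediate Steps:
$V{\left(T \right)} = 1$ ($V{\left(T \right)} = -3 + 4 = 1$)
$\left(-15 + 128\right) o{\left(3,V{\left(4 \right)} \right)} = \left(-15 + 128\right) \sqrt{9 + 1} = 113 \sqrt{10}$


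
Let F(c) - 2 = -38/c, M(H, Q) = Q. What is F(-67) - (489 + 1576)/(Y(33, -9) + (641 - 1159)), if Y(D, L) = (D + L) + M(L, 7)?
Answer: 222119/32629 ≈ 6.8074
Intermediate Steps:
F(c) = 2 - 38/c
Y(D, L) = 7 + D + L (Y(D, L) = (D + L) + 7 = 7 + D + L)
F(-67) - (489 + 1576)/(Y(33, -9) + (641 - 1159)) = (2 - 38/(-67)) - (489 + 1576)/((7 + 33 - 9) + (641 - 1159)) = (2 - 38*(-1/67)) - 2065/(31 - 518) = (2 + 38/67) - 2065/(-487) = 172/67 - 2065*(-1)/487 = 172/67 - 1*(-2065/487) = 172/67 + 2065/487 = 222119/32629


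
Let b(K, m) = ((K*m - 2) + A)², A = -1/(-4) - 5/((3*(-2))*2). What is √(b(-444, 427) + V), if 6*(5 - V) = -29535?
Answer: √1293988328686/6 ≈ 1.8959e+5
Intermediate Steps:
V = 9855/2 (V = 5 - ⅙*(-29535) = 5 + 9845/2 = 9855/2 ≈ 4927.5)
A = ⅔ (A = -1*(-¼) - 5/((-6*2)) = ¼ - 5/(-12) = ¼ - 5*(-1/12) = ¼ + 5/12 = ⅔ ≈ 0.66667)
b(K, m) = (-4/3 + K*m)² (b(K, m) = ((K*m - 2) + ⅔)² = ((-2 + K*m) + ⅔)² = (-4/3 + K*m)²)
√(b(-444, 427) + V) = √((-4 + 3*(-444)*427)²/9 + 9855/2) = √((-4 - 568764)²/9 + 9855/2) = √((⅑)*(-568768)² + 9855/2) = √((⅑)*323497037824 + 9855/2) = √(323497037824/9 + 9855/2) = √(646994164343/18) = √1293988328686/6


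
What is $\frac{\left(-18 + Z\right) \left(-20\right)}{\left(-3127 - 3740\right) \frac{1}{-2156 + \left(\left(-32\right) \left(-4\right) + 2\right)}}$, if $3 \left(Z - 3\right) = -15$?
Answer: $\frac{810400}{6867} \approx 118.01$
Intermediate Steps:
$Z = -2$ ($Z = 3 + \frac{1}{3} \left(-15\right) = 3 - 5 = -2$)
$\frac{\left(-18 + Z\right) \left(-20\right)}{\left(-3127 - 3740\right) \frac{1}{-2156 + \left(\left(-32\right) \left(-4\right) + 2\right)}} = \frac{\left(-18 - 2\right) \left(-20\right)}{\left(-3127 - 3740\right) \frac{1}{-2156 + \left(\left(-32\right) \left(-4\right) + 2\right)}} = \frac{\left(-20\right) \left(-20\right)}{\left(-6867\right) \frac{1}{-2156 + \left(128 + 2\right)}} = \frac{400}{\left(-6867\right) \frac{1}{-2156 + 130}} = \frac{400}{\left(-6867\right) \frac{1}{-2026}} = \frac{400}{\left(-6867\right) \left(- \frac{1}{2026}\right)} = \frac{400}{\frac{6867}{2026}} = 400 \cdot \frac{2026}{6867} = \frac{810400}{6867}$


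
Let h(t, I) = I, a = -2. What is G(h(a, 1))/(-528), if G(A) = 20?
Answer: -5/132 ≈ -0.037879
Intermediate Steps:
G(h(a, 1))/(-528) = 20/(-528) = 20*(-1/528) = -5/132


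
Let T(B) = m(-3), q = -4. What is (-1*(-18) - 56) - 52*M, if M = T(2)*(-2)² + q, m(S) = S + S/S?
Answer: 586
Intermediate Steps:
m(S) = 1 + S (m(S) = S + 1 = 1 + S)
T(B) = -2 (T(B) = 1 - 3 = -2)
M = -12 (M = -2*(-2)² - 4 = -2*4 - 4 = -8 - 4 = -12)
(-1*(-18) - 56) - 52*M = (-1*(-18) - 56) - 52*(-12) = (18 - 56) + 624 = -38 + 624 = 586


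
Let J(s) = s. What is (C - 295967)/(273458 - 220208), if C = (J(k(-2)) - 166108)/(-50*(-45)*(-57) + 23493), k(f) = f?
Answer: -145560793/26189250 ≈ -5.5580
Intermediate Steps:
C = 55370/34919 (C = (-2 - 166108)/(-50*(-45)*(-57) + 23493) = -166110/(2250*(-57) + 23493) = -166110/(-128250 + 23493) = -166110/(-104757) = -166110*(-1/104757) = 55370/34919 ≈ 1.5857)
(C - 295967)/(273458 - 220208) = (55370/34919 - 295967)/(273458 - 220208) = -10334816303/34919/53250 = -10334816303/34919*1/53250 = -145560793/26189250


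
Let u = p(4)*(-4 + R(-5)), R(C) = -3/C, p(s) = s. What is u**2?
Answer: 4624/25 ≈ 184.96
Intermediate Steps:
u = -68/5 (u = 4*(-4 - 3/(-5)) = 4*(-4 - 3*(-1/5)) = 4*(-4 + 3/5) = 4*(-17/5) = -68/5 ≈ -13.600)
u**2 = (-68/5)**2 = 4624/25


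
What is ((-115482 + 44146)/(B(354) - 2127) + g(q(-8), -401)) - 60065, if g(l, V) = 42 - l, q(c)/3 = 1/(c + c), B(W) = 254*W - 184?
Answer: -84133917201/1401680 ≈ -60024.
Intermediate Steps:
B(W) = -184 + 254*W
q(c) = 3/(2*c) (q(c) = 3/(c + c) = 3/((2*c)) = 3*(1/(2*c)) = 3/(2*c))
((-115482 + 44146)/(B(354) - 2127) + g(q(-8), -401)) - 60065 = ((-115482 + 44146)/((-184 + 254*354) - 2127) + (42 - 3/(2*(-8)))) - 60065 = (-71336/((-184 + 89916) - 2127) + (42 - 3*(-1)/(2*8))) - 60065 = (-71336/(89732 - 2127) + (42 - 1*(-3/16))) - 60065 = (-71336/87605 + (42 + 3/16)) - 60065 = (-71336*1/87605 + 675/16) - 60065 = (-71336/87605 + 675/16) - 60065 = 57991999/1401680 - 60065 = -84133917201/1401680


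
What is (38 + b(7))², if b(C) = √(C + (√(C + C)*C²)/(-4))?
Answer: (76 + √7*√(4 - 7*√14))²/4 ≈ 1405.2 + 473.62*I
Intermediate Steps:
b(C) = √(C - √2*C^(5/2)/4) (b(C) = √(C + (√(2*C)*C²)*(-¼)) = √(C + ((√2*√C)*C²)*(-¼)) = √(C + (√2*C^(5/2))*(-¼)) = √(C - √2*C^(5/2)/4))
(38 + b(7))² = (38 + √(4*7 - √2*7^(5/2))/2)² = (38 + √(28 - √2*49*√7)/2)² = (38 + √(28 - 49*√14)/2)²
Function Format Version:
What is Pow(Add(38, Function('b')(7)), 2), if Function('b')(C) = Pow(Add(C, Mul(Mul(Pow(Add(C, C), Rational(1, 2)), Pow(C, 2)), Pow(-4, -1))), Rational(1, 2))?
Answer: Mul(Rational(1, 4), Pow(Add(76, Mul(Pow(7, Rational(1, 2)), Pow(Add(4, Mul(-7, Pow(14, Rational(1, 2)))), Rational(1, 2)))), 2)) ≈ Add(1405.2, Mul(473.62, I))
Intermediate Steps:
Function('b')(C) = Pow(Add(C, Mul(Rational(-1, 4), Pow(2, Rational(1, 2)), Pow(C, Rational(5, 2)))), Rational(1, 2)) (Function('b')(C) = Pow(Add(C, Mul(Mul(Pow(Mul(2, C), Rational(1, 2)), Pow(C, 2)), Rational(-1, 4))), Rational(1, 2)) = Pow(Add(C, Mul(Mul(Mul(Pow(2, Rational(1, 2)), Pow(C, Rational(1, 2))), Pow(C, 2)), Rational(-1, 4))), Rational(1, 2)) = Pow(Add(C, Mul(Mul(Pow(2, Rational(1, 2)), Pow(C, Rational(5, 2))), Rational(-1, 4))), Rational(1, 2)) = Pow(Add(C, Mul(Rational(-1, 4), Pow(2, Rational(1, 2)), Pow(C, Rational(5, 2)))), Rational(1, 2)))
Pow(Add(38, Function('b')(7)), 2) = Pow(Add(38, Mul(Rational(1, 2), Pow(Add(Mul(4, 7), Mul(-1, Pow(2, Rational(1, 2)), Pow(7, Rational(5, 2)))), Rational(1, 2)))), 2) = Pow(Add(38, Mul(Rational(1, 2), Pow(Add(28, Mul(-1, Pow(2, Rational(1, 2)), Mul(49, Pow(7, Rational(1, 2))))), Rational(1, 2)))), 2) = Pow(Add(38, Mul(Rational(1, 2), Pow(Add(28, Mul(-49, Pow(14, Rational(1, 2)))), Rational(1, 2)))), 2)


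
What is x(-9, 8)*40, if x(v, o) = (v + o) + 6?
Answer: 200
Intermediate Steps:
x(v, o) = 6 + o + v (x(v, o) = (o + v) + 6 = 6 + o + v)
x(-9, 8)*40 = (6 + 8 - 9)*40 = 5*40 = 200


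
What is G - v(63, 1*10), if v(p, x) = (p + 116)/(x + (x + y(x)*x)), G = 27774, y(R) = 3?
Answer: 1388521/50 ≈ 27770.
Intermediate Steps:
v(p, x) = (116 + p)/(5*x) (v(p, x) = (p + 116)/(x + (x + 3*x)) = (116 + p)/(x + 4*x) = (116 + p)/((5*x)) = (116 + p)*(1/(5*x)) = (116 + p)/(5*x))
G - v(63, 1*10) = 27774 - (116 + 63)/(5*(1*10)) = 27774 - 179/(5*10) = 27774 - 1*179/50 = 27774 - 179/50 = 1388521/50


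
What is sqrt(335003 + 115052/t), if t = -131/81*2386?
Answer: sqrt(8181511045738769)/156283 ≈ 578.77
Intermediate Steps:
t = -312566/81 (t = -131*1/81*2386 = -131/81*2386 = -312566/81 ≈ -3858.8)
sqrt(335003 + 115052/t) = sqrt(335003 + 115052/(-312566/81)) = sqrt(335003 + 115052*(-81/312566)) = sqrt(335003 - 4659606/156283) = sqrt(52350614243/156283) = sqrt(8181511045738769)/156283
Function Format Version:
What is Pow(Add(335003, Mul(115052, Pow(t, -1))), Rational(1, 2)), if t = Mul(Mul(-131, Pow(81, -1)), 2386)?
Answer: Mul(Rational(1, 156283), Pow(8181511045738769, Rational(1, 2))) ≈ 578.77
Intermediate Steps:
t = Rational(-312566, 81) (t = Mul(Mul(-131, Rational(1, 81)), 2386) = Mul(Rational(-131, 81), 2386) = Rational(-312566, 81) ≈ -3858.8)
Pow(Add(335003, Mul(115052, Pow(t, -1))), Rational(1, 2)) = Pow(Add(335003, Mul(115052, Pow(Rational(-312566, 81), -1))), Rational(1, 2)) = Pow(Add(335003, Mul(115052, Rational(-81, 312566))), Rational(1, 2)) = Pow(Add(335003, Rational(-4659606, 156283)), Rational(1, 2)) = Pow(Rational(52350614243, 156283), Rational(1, 2)) = Mul(Rational(1, 156283), Pow(8181511045738769, Rational(1, 2)))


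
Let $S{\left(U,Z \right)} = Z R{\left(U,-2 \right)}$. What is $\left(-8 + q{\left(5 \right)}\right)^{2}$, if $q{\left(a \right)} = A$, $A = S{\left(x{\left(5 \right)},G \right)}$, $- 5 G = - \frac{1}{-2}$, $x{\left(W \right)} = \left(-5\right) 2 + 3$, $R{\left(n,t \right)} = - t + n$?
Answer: $\frac{225}{4} \approx 56.25$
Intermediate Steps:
$R{\left(n,t \right)} = n - t$
$x{\left(W \right)} = -7$ ($x{\left(W \right)} = -10 + 3 = -7$)
$G = - \frac{1}{10}$ ($G = - \frac{\left(-1\right) \frac{1}{-2}}{5} = - \frac{\left(-1\right) \left(- \frac{1}{2}\right)}{5} = \left(- \frac{1}{5}\right) \frac{1}{2} = - \frac{1}{10} \approx -0.1$)
$S{\left(U,Z \right)} = Z \left(2 + U\right)$ ($S{\left(U,Z \right)} = Z \left(U - -2\right) = Z \left(U + 2\right) = Z \left(2 + U\right)$)
$A = \frac{1}{2}$ ($A = - \frac{2 - 7}{10} = \left(- \frac{1}{10}\right) \left(-5\right) = \frac{1}{2} \approx 0.5$)
$q{\left(a \right)} = \frac{1}{2}$
$\left(-8 + q{\left(5 \right)}\right)^{2} = \left(-8 + \frac{1}{2}\right)^{2} = \left(- \frac{15}{2}\right)^{2} = \frac{225}{4}$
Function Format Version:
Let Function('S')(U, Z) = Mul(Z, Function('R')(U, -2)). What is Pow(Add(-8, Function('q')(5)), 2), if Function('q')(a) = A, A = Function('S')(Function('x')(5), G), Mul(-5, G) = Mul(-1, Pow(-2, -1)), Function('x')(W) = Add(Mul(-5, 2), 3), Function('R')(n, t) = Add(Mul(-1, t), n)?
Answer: Rational(225, 4) ≈ 56.250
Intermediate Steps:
Function('R')(n, t) = Add(n, Mul(-1, t))
Function('x')(W) = -7 (Function('x')(W) = Add(-10, 3) = -7)
G = Rational(-1, 10) (G = Mul(Rational(-1, 5), Mul(-1, Pow(-2, -1))) = Mul(Rational(-1, 5), Mul(-1, Rational(-1, 2))) = Mul(Rational(-1, 5), Rational(1, 2)) = Rational(-1, 10) ≈ -0.10000)
Function('S')(U, Z) = Mul(Z, Add(2, U)) (Function('S')(U, Z) = Mul(Z, Add(U, Mul(-1, -2))) = Mul(Z, Add(U, 2)) = Mul(Z, Add(2, U)))
A = Rational(1, 2) (A = Mul(Rational(-1, 10), Add(2, -7)) = Mul(Rational(-1, 10), -5) = Rational(1, 2) ≈ 0.50000)
Function('q')(a) = Rational(1, 2)
Pow(Add(-8, Function('q')(5)), 2) = Pow(Add(-8, Rational(1, 2)), 2) = Pow(Rational(-15, 2), 2) = Rational(225, 4)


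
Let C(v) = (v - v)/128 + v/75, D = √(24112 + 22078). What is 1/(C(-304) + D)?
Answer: 11400/129863167 + 5625*√46190/259726334 ≈ 0.0047424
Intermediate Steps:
D = √46190 ≈ 214.92
C(v) = v/75 (C(v) = 0*(1/128) + v*(1/75) = 0 + v/75 = v/75)
1/(C(-304) + D) = 1/((1/75)*(-304) + √46190) = 1/(-304/75 + √46190)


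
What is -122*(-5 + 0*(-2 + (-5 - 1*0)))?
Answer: 610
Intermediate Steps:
-122*(-5 + 0*(-2 + (-5 - 1*0))) = -122*(-5 + 0*(-2 + (-5 + 0))) = -122*(-5 + 0*(-2 - 5)) = -122*(-5 + 0*(-7)) = -122*(-5 + 0) = -122*(-5) = 610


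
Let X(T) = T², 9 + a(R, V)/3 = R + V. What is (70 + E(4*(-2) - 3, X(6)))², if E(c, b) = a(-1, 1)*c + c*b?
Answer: 841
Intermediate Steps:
a(R, V) = -27 + 3*R + 3*V (a(R, V) = -27 + 3*(R + V) = -27 + (3*R + 3*V) = -27 + 3*R + 3*V)
E(c, b) = -27*c + b*c (E(c, b) = (-27 + 3*(-1) + 3*1)*c + c*b = (-27 - 3 + 3)*c + b*c = -27*c + b*c)
(70 + E(4*(-2) - 3, X(6)))² = (70 + (4*(-2) - 3)*(-27 + 6²))² = (70 + (-8 - 3)*(-27 + 36))² = (70 - 11*9)² = (70 - 99)² = (-29)² = 841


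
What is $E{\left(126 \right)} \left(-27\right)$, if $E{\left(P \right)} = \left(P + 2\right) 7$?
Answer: $-24192$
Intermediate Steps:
$E{\left(P \right)} = 14 + 7 P$ ($E{\left(P \right)} = \left(2 + P\right) 7 = 14 + 7 P$)
$E{\left(126 \right)} \left(-27\right) = \left(14 + 7 \cdot 126\right) \left(-27\right) = \left(14 + 882\right) \left(-27\right) = 896 \left(-27\right) = -24192$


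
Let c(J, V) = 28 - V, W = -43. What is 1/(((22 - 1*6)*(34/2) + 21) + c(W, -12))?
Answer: 1/333 ≈ 0.0030030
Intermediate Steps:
1/(((22 - 1*6)*(34/2) + 21) + c(W, -12)) = 1/(((22 - 1*6)*(34/2) + 21) + (28 - 1*(-12))) = 1/(((22 - 6)*(34*(½)) + 21) + (28 + 12)) = 1/((16*17 + 21) + 40) = 1/((272 + 21) + 40) = 1/(293 + 40) = 1/333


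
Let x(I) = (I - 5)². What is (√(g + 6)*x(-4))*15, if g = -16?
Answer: 1215*I*√10 ≈ 3842.2*I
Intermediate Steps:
x(I) = (-5 + I)²
(√(g + 6)*x(-4))*15 = (√(-16 + 6)*(-5 - 4)²)*15 = (√(-10)*(-9)²)*15 = ((I*√10)*81)*15 = (81*I*√10)*15 = 1215*I*√10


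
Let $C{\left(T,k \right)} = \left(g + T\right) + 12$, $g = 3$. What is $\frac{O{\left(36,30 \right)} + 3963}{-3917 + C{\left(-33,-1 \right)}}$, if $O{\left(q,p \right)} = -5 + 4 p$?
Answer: $- \frac{4078}{3935} \approx -1.0363$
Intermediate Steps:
$C{\left(T,k \right)} = 15 + T$ ($C{\left(T,k \right)} = \left(3 + T\right) + 12 = 15 + T$)
$\frac{O{\left(36,30 \right)} + 3963}{-3917 + C{\left(-33,-1 \right)}} = \frac{\left(-5 + 4 \cdot 30\right) + 3963}{-3917 + \left(15 - 33\right)} = \frac{\left(-5 + 120\right) + 3963}{-3917 - 18} = \frac{115 + 3963}{-3935} = 4078 \left(- \frac{1}{3935}\right) = - \frac{4078}{3935}$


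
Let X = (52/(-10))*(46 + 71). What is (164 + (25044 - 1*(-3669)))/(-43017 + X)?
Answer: -144385/218127 ≈ -0.66193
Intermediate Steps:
X = -3042/5 (X = (52*(-⅒))*117 = -26/5*117 = -3042/5 ≈ -608.40)
(164 + (25044 - 1*(-3669)))/(-43017 + X) = (164 + (25044 - 1*(-3669)))/(-43017 - 3042/5) = (164 + (25044 + 3669))/(-218127/5) = (164 + 28713)*(-5/218127) = 28877*(-5/218127) = -144385/218127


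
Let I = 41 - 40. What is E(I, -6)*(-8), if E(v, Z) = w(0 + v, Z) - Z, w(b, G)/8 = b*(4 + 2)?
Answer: -432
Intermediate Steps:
w(b, G) = 48*b (w(b, G) = 8*(b*(4 + 2)) = 8*(b*6) = 8*(6*b) = 48*b)
I = 1
E(v, Z) = -Z + 48*v (E(v, Z) = 48*(0 + v) - Z = 48*v - Z = -Z + 48*v)
E(I, -6)*(-8) = (-1*(-6) + 48*1)*(-8) = (6 + 48)*(-8) = 54*(-8) = -432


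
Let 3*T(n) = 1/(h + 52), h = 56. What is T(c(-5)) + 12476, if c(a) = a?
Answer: 4042225/324 ≈ 12476.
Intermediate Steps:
T(n) = 1/324 (T(n) = 1/(3*(56 + 52)) = (⅓)/108 = (⅓)*(1/108) = 1/324)
T(c(-5)) + 12476 = 1/324 + 12476 = 4042225/324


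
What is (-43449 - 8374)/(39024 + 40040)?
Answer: -51823/79064 ≈ -0.65546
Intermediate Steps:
(-43449 - 8374)/(39024 + 40040) = -51823/79064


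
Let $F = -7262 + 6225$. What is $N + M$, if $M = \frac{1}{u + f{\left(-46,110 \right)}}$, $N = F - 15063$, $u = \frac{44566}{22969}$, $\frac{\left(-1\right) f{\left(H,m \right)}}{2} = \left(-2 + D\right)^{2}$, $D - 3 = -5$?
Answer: $- \frac{11116139169}{690442} \approx -16100.0$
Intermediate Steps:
$D = -2$ ($D = 3 - 5 = -2$)
$F = -1037$
$f{\left(H,m \right)} = -32$ ($f{\left(H,m \right)} = - 2 \left(-2 - 2\right)^{2} = - 2 \left(-4\right)^{2} = \left(-2\right) 16 = -32$)
$u = \frac{44566}{22969}$ ($u = 44566 \cdot \frac{1}{22969} = \frac{44566}{22969} \approx 1.9403$)
$N = -16100$ ($N = -1037 - 15063 = -16100$)
$M = - \frac{22969}{690442}$ ($M = \frac{1}{\frac{44566}{22969} - 32} = \frac{1}{- \frac{690442}{22969}} = - \frac{22969}{690442} \approx -0.033267$)
$N + M = -16100 - \frac{22969}{690442} = - \frac{11116139169}{690442}$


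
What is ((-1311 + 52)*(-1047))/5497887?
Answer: 439391/1832629 ≈ 0.23976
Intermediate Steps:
((-1311 + 52)*(-1047))/5497887 = -1259*(-1047)*(1/5497887) = 1318173*(1/5497887) = 439391/1832629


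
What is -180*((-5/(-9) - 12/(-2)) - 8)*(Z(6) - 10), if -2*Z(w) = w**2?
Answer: -7280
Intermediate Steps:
Z(w) = -w**2/2
-180*((-5/(-9) - 12/(-2)) - 8)*(Z(6) - 10) = -180*((-5/(-9) - 12/(-2)) - 8)*(-1/2*6**2 - 10) = -180*((-5*(-1/9) - 12*(-1/2)) - 8)*(-1/2*36 - 10) = -180*((5/9 + 6) - 8)*(-18 - 10) = -180*(59/9 - 8)*(-28) = -(-260)*(-28) = -180*364/9 = -7280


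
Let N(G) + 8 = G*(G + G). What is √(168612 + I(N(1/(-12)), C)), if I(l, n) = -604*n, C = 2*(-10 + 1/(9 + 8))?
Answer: 2*√13049863/17 ≈ 425.00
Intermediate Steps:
N(G) = -8 + 2*G² (N(G) = -8 + G*(G + G) = -8 + G*(2*G) = -8 + 2*G²)
C = -338/17 (C = 2*(-10 + 1/17) = 2*(-169/17) = -338/17 ≈ -19.882)
√(168612 + I(N(1/(-12)), C)) = √(168612 - 604*(-338/17)) = √(168612 + 204152/17) = √(3070556/17) = 2*√13049863/17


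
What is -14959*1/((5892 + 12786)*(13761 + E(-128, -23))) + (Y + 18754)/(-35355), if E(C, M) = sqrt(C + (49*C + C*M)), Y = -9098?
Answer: (-1442838144*sqrt(6) + 827463612631*I)/(660360690*(-4587*I + 8*sqrt(6))) ≈ -0.27317 + 2.4863e-7*I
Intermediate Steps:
E(C, M) = sqrt(50*C + C*M)
-14959*1/((5892 + 12786)*(13761 + E(-128, -23))) + (Y + 18754)/(-35355) = -14959*1/((5892 + 12786)*(13761 + sqrt(-128*(50 - 23)))) + (-9098 + 18754)/(-35355) = -14959*1/(18678*(13761 + sqrt(-128*27))) + 9656*(-1/35355) = -14959*1/(18678*(13761 + sqrt(-3456))) - 9656/35355 = -14959*1/(18678*(13761 + 24*I*sqrt(6))) - 9656/35355 = -14959/(257027958 + 448272*I*sqrt(6)) - 9656/35355 = -9656/35355 - 14959/(257027958 + 448272*I*sqrt(6))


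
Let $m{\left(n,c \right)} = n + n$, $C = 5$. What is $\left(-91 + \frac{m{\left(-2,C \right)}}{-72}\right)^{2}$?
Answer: $\frac{2679769}{324} \approx 8270.9$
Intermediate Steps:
$m{\left(n,c \right)} = 2 n$
$\left(-91 + \frac{m{\left(-2,C \right)}}{-72}\right)^{2} = \left(-91 + \frac{2 \left(-2\right)}{-72}\right)^{2} = \left(-91 - - \frac{1}{18}\right)^{2} = \left(-91 + \frac{1}{18}\right)^{2} = \left(- \frac{1637}{18}\right)^{2} = \frac{2679769}{324}$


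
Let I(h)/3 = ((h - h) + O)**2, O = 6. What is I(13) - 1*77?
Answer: 31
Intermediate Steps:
I(h) = 108 (I(h) = 3*((h - h) + 6)**2 = 3*(0 + 6)**2 = 3*6**2 = 3*36 = 108)
I(13) - 1*77 = 108 - 1*77 = 108 - 77 = 31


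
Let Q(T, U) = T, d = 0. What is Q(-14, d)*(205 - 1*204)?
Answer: -14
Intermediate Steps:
Q(-14, d)*(205 - 1*204) = -14*(205 - 1*204) = -14*(205 - 204) = -14*1 = -14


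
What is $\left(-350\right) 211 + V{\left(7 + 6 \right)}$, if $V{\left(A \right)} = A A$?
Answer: $-73681$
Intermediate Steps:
$V{\left(A \right)} = A^{2}$
$\left(-350\right) 211 + V{\left(7 + 6 \right)} = \left(-350\right) 211 + \left(7 + 6\right)^{2} = -73850 + 13^{2} = -73850 + 169 = -73681$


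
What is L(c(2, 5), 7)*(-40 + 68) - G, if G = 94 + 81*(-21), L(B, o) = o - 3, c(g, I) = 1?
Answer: 1719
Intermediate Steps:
L(B, o) = -3 + o
G = -1607 (G = 94 - 1701 = -1607)
L(c(2, 5), 7)*(-40 + 68) - G = (-3 + 7)*(-40 + 68) - 1*(-1607) = 4*28 + 1607 = 112 + 1607 = 1719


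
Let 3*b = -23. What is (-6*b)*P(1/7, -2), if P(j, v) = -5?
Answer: -230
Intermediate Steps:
b = -23/3 (b = (⅓)*(-23) = -23/3 ≈ -7.6667)
(-6*b)*P(1/7, -2) = -6*(-23/3)*(-5) = 46*(-5) = -230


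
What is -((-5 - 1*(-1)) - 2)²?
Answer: -36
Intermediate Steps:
-((-5 - 1*(-1)) - 2)² = -((-5 + 1) - 2)² = -(-4 - 2)² = -1*(-6)² = -1*36 = -36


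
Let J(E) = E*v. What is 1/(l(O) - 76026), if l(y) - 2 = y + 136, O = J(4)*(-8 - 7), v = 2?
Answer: -1/76008 ≈ -1.3157e-5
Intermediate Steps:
J(E) = 2*E (J(E) = E*2 = 2*E)
O = -120 (O = (2*4)*(-8 - 7) = 8*(-15) = -120)
l(y) = 138 + y (l(y) = 2 + (y + 136) = 2 + (136 + y) = 138 + y)
1/(l(O) - 76026) = 1/((138 - 120) - 76026) = 1/(18 - 76026) = 1/(-76008) = -1/76008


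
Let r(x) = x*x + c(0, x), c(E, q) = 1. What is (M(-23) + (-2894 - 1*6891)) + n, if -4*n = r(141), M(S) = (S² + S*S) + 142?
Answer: -27111/2 ≈ -13556.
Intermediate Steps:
r(x) = 1 + x² (r(x) = x*x + 1 = x² + 1 = 1 + x²)
M(S) = 142 + 2*S² (M(S) = (S² + S²) + 142 = 2*S² + 142 = 142 + 2*S²)
n = -9941/2 (n = -(1 + 141²)/4 = -(1 + 19881)/4 = -¼*19882 = -9941/2 ≈ -4970.5)
(M(-23) + (-2894 - 1*6891)) + n = ((142 + 2*(-23)²) + (-2894 - 1*6891)) - 9941/2 = ((142 + 2*529) + (-2894 - 6891)) - 9941/2 = ((142 + 1058) - 9785) - 9941/2 = (1200 - 9785) - 9941/2 = -8585 - 9941/2 = -27111/2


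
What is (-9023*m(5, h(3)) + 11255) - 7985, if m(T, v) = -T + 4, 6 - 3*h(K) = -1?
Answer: 12293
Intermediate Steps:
h(K) = 7/3 (h(K) = 2 - ⅓*(-1) = 2 + ⅓ = 7/3)
m(T, v) = 4 - T
(-9023*m(5, h(3)) + 11255) - 7985 = (-9023*(4 - 1*5) + 11255) - 7985 = (-9023*(4 - 5) + 11255) - 7985 = (-9023*(-1) + 11255) - 7985 = (9023 + 11255) - 7985 = 20278 - 7985 = 12293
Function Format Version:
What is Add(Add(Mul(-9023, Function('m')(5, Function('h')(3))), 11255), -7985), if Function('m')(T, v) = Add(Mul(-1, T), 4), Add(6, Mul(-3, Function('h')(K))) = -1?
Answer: 12293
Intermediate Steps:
Function('h')(K) = Rational(7, 3) (Function('h')(K) = Add(2, Mul(Rational(-1, 3), -1)) = Add(2, Rational(1, 3)) = Rational(7, 3))
Function('m')(T, v) = Add(4, Mul(-1, T))
Add(Add(Mul(-9023, Function('m')(5, Function('h')(3))), 11255), -7985) = Add(Add(Mul(-9023, Add(4, Mul(-1, 5))), 11255), -7985) = Add(Add(Mul(-9023, Add(4, -5)), 11255), -7985) = Add(Add(Mul(-9023, -1), 11255), -7985) = Add(Add(9023, 11255), -7985) = Add(20278, -7985) = 12293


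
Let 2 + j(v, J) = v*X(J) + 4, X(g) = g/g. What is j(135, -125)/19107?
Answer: 137/19107 ≈ 0.0071701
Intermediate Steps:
X(g) = 1
j(v, J) = 2 + v (j(v, J) = -2 + (v*1 + 4) = -2 + (v + 4) = -2 + (4 + v) = 2 + v)
j(135, -125)/19107 = (2 + 135)/19107 = 137*(1/19107) = 137/19107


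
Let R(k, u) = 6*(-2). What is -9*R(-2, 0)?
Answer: 108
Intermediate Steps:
R(k, u) = -12
-9*R(-2, 0) = -9*(-12) = 108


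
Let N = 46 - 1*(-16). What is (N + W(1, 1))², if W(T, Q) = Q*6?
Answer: 4624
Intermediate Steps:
W(T, Q) = 6*Q
N = 62 (N = 46 + 16 = 62)
(N + W(1, 1))² = (62 + 6*1)² = (62 + 6)² = 68² = 4624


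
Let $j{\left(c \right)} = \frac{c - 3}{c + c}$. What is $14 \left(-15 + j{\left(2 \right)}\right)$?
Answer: $- \frac{427}{2} \approx -213.5$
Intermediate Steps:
$j{\left(c \right)} = \frac{-3 + c}{2 c}$
$14 \left(-15 + j{\left(2 \right)}\right) = 14 \left(-15 + \frac{-3 + 2}{2 \cdot 2}\right) = 14 \left(-15 + \frac{1}{2} \cdot \frac{1}{2} \left(-1\right)\right) = 14 \left(-15 - \frac{1}{4}\right) = 14 \left(- \frac{61}{4}\right) = - \frac{427}{2}$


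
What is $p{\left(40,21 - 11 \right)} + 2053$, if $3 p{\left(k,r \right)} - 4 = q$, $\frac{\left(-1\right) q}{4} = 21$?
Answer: $\frac{6079}{3} \approx 2026.3$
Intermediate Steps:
$q = -84$ ($q = \left(-4\right) 21 = -84$)
$p{\left(k,r \right)} = - \frac{80}{3}$ ($p{\left(k,r \right)} = \frac{4}{3} + \frac{1}{3} \left(-84\right) = \frac{4}{3} - 28 = - \frac{80}{3}$)
$p{\left(40,21 - 11 \right)} + 2053 = - \frac{80}{3} + 2053 = \frac{6079}{3}$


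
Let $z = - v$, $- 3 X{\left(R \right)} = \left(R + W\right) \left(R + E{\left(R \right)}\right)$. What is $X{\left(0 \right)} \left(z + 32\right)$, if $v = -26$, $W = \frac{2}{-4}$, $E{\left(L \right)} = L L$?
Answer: $0$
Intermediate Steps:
$E{\left(L \right)} = L^{2}$
$W = - \frac{1}{2}$ ($W = 2 \left(- \frac{1}{4}\right) = - \frac{1}{2} \approx -0.5$)
$X{\left(R \right)} = - \frac{\left(- \frac{1}{2} + R\right) \left(R + R^{2}\right)}{3}$ ($X{\left(R \right)} = - \frac{\left(R - \frac{1}{2}\right) \left(R + R^{2}\right)}{3} = - \frac{\left(- \frac{1}{2} + R\right) \left(R + R^{2}\right)}{3}$)
$z = 26$ ($z = \left(-1\right) \left(-26\right) = 26$)
$X{\left(0 \right)} \left(z + 32\right) = \frac{1}{6} \cdot 0 \left(1 - 0 - 2 \cdot 0^{2}\right) \left(26 + 32\right) = \frac{1}{6} \cdot 0 \left(1 + 0 - 0\right) 58 = \frac{1}{6} \cdot 0 \left(1 + 0 + 0\right) 58 = \frac{1}{6} \cdot 0 \cdot 1 \cdot 58 = 0 \cdot 58 = 0$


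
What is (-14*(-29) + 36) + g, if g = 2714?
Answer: 3156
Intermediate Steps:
(-14*(-29) + 36) + g = (-14*(-29) + 36) + 2714 = (406 + 36) + 2714 = 442 + 2714 = 3156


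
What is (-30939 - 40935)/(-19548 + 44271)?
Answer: -7986/2747 ≈ -2.9072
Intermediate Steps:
(-30939 - 40935)/(-19548 + 44271) = -71874/24723 = -71874*1/24723 = -7986/2747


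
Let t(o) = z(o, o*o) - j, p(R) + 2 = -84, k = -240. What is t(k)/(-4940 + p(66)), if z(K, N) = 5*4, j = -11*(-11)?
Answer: 101/5026 ≈ 0.020095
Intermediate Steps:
p(R) = -86 (p(R) = -2 - 84 = -86)
j = 121
z(K, N) = 20
t(o) = -101 (t(o) = 20 - 1*121 = 20 - 121 = -101)
t(k)/(-4940 + p(66)) = -101/(-4940 - 86) = -101/(-5026) = -101*(-1/5026) = 101/5026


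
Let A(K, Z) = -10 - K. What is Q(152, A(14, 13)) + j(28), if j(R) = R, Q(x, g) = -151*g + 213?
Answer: 3865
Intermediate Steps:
Q(x, g) = 213 - 151*g
Q(152, A(14, 13)) + j(28) = (213 - 151*(-10 - 1*14)) + 28 = (213 - 151*(-10 - 14)) + 28 = (213 - 151*(-24)) + 28 = (213 + 3624) + 28 = 3837 + 28 = 3865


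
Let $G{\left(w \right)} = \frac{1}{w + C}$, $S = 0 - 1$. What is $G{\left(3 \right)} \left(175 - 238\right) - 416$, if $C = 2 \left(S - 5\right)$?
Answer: $-409$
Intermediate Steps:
$S = -1$ ($S = 0 - 1 = -1$)
$C = -12$ ($C = 2 \left(-1 - 5\right) = 2 \left(-6\right) = -12$)
$G{\left(w \right)} = \frac{1}{-12 + w}$ ($G{\left(w \right)} = \frac{1}{w - 12} = \frac{1}{-12 + w}$)
$G{\left(3 \right)} \left(175 - 238\right) - 416 = \frac{175 - 238}{-12 + 3} - 416 = \frac{1}{-9} \left(-63\right) - 416 = \left(- \frac{1}{9}\right) \left(-63\right) - 416 = 7 - 416 = -409$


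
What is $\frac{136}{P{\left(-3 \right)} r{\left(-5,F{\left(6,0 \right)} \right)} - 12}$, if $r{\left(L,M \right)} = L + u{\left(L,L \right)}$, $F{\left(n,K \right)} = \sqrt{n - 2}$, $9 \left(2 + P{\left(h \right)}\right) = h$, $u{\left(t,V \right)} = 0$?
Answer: $-408$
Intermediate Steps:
$P{\left(h \right)} = -2 + \frac{h}{9}$
$F{\left(n,K \right)} = \sqrt{-2 + n}$
$r{\left(L,M \right)} = L$ ($r{\left(L,M \right)} = L + 0 = L$)
$\frac{136}{P{\left(-3 \right)} r{\left(-5,F{\left(6,0 \right)} \right)} - 12} = \frac{136}{\left(-2 + \frac{1}{9} \left(-3\right)\right) \left(-5\right) - 12} = \frac{136}{\left(-2 - \frac{1}{3}\right) \left(-5\right) - 12} = \frac{136}{\left(- \frac{7}{3}\right) \left(-5\right) - 12} = \frac{136}{\frac{35}{3} - 12} = \frac{136}{- \frac{1}{3}} = 136 \left(-3\right) = -408$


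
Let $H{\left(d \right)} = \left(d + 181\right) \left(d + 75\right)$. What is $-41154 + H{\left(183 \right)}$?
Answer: $52758$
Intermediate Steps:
$H{\left(d \right)} = \left(75 + d\right) \left(181 + d\right)$ ($H{\left(d \right)} = \left(181 + d\right) \left(75 + d\right) = \left(75 + d\right) \left(181 + d\right)$)
$-41154 + H{\left(183 \right)} = -41154 + \left(13575 + 183^{2} + 256 \cdot 183\right) = -41154 + \left(13575 + 33489 + 46848\right) = -41154 + 93912 = 52758$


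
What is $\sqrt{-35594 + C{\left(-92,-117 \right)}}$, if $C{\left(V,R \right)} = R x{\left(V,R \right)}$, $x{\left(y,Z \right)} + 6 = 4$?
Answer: $4 i \sqrt{2210} \approx 188.04 i$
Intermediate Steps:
$x{\left(y,Z \right)} = -2$ ($x{\left(y,Z \right)} = -6 + 4 = -2$)
$C{\left(V,R \right)} = - 2 R$ ($C{\left(V,R \right)} = R \left(-2\right) = - 2 R$)
$\sqrt{-35594 + C{\left(-92,-117 \right)}} = \sqrt{-35594 - -234} = \sqrt{-35594 + 234} = \sqrt{-35360} = 4 i \sqrt{2210}$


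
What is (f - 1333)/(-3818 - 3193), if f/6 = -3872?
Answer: 24565/7011 ≈ 3.5038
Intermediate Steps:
f = -23232 (f = 6*(-3872) = -23232)
(f - 1333)/(-3818 - 3193) = (-23232 - 1333)/(-3818 - 3193) = -24565/(-7011) = -24565*(-1/7011) = 24565/7011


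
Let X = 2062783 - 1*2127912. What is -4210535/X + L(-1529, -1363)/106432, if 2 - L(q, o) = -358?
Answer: 56019888445/866476216 ≈ 64.653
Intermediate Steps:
X = -65129 (X = 2062783 - 2127912 = -65129)
L(q, o) = 360 (L(q, o) = 2 - 1*(-358) = 2 + 358 = 360)
-4210535/X + L(-1529, -1363)/106432 = -4210535/(-65129) + 360/106432 = -4210535*(-1/65129) + 360*(1/106432) = 4210535/65129 + 45/13304 = 56019888445/866476216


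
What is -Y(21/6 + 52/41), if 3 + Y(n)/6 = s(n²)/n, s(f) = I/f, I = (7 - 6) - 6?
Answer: 1092517518/59776471 ≈ 18.277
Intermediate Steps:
I = -5 (I = 1 - 6 = -5)
s(f) = -5/f
Y(n) = -18 - 30/n³ (Y(n) = -18 + 6*((-5/n²)/n) = -18 + 6*(-5/n³) = -18 - 30/n³)
-Y(21/6 + 52/41) = -(-18 - 30/(21/6 + 52/41)³) = -(-18 - 30/(21*(⅙) + 52*(1/41))³) = -(-18 - 30/(7/2 + 52/41)³) = -(-18 - 30/(391/82)³) = -(-18 - 30*551368/59776471) = -(-18 - 16541040/59776471) = -1*(-1092517518/59776471) = 1092517518/59776471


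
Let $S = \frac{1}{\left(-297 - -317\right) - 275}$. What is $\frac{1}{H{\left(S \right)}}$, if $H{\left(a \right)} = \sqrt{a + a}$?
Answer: $- \frac{i \sqrt{510}}{2} \approx - 11.292 i$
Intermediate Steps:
$S = - \frac{1}{255}$ ($S = \frac{1}{\left(-297 + 317\right) - 275} = \frac{1}{20 - 275} = \frac{1}{-255} = - \frac{1}{255} \approx -0.0039216$)
$H{\left(a \right)} = \sqrt{2} \sqrt{a}$ ($H{\left(a \right)} = \sqrt{2 a} = \sqrt{2} \sqrt{a}$)
$\frac{1}{H{\left(S \right)}} = \frac{1}{\sqrt{2} \sqrt{- \frac{1}{255}}} = \frac{1}{\sqrt{2} \frac{i \sqrt{255}}{255}} = \frac{1}{\frac{1}{255} i \sqrt{510}} = - \frac{i \sqrt{510}}{2}$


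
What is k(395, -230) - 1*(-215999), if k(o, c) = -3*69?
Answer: 215792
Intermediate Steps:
k(o, c) = -207
k(395, -230) - 1*(-215999) = -207 - 1*(-215999) = -207 + 215999 = 215792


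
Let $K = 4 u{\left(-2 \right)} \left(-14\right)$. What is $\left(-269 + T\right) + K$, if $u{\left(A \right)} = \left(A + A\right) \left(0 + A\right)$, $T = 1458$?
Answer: $741$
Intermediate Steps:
$u{\left(A \right)} = 2 A^{2}$ ($u{\left(A \right)} = 2 A A = 2 A^{2}$)
$K = -448$ ($K = 4 \cdot 2 \left(-2\right)^{2} \left(-14\right) = 4 \cdot 2 \cdot 4 \left(-14\right) = 4 \cdot 8 \left(-14\right) = 32 \left(-14\right) = -448$)
$\left(-269 + T\right) + K = \left(-269 + 1458\right) - 448 = 1189 - 448 = 741$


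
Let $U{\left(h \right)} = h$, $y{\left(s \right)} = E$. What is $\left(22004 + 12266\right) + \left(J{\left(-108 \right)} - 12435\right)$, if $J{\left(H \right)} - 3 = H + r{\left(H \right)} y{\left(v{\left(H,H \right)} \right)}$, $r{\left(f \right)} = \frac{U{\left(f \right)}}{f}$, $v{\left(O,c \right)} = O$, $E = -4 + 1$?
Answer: $21727$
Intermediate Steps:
$E = -3$
$y{\left(s \right)} = -3$
$r{\left(f \right)} = 1$ ($r{\left(f \right)} = \frac{f}{f} = 1$)
$J{\left(H \right)} = H$ ($J{\left(H \right)} = 3 + \left(H + 1 \left(-3\right)\right) = 3 + \left(H - 3\right) = 3 + \left(-3 + H\right) = H$)
$\left(22004 + 12266\right) + \left(J{\left(-108 \right)} - 12435\right) = \left(22004 + 12266\right) - 12543 = 34270 - 12543 = 21727$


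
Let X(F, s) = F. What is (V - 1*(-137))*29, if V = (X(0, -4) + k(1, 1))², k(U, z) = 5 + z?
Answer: 5017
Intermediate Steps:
V = 36 (V = (0 + (5 + 1))² = (0 + 6)² = 6² = 36)
(V - 1*(-137))*29 = (36 - 1*(-137))*29 = (36 + 137)*29 = 173*29 = 5017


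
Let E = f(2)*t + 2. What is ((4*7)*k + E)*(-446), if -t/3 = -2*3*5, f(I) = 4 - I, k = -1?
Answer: -68684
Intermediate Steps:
t = 90 (t = -3*(-2*3)*5 = -(-18)*5 = -3*(-30) = 90)
E = 182 (E = (4 - 1*2)*90 + 2 = (4 - 2)*90 + 2 = 2*90 + 2 = 180 + 2 = 182)
((4*7)*k + E)*(-446) = ((4*7)*(-1) + 182)*(-446) = (28*(-1) + 182)*(-446) = (-28 + 182)*(-446) = 154*(-446) = -68684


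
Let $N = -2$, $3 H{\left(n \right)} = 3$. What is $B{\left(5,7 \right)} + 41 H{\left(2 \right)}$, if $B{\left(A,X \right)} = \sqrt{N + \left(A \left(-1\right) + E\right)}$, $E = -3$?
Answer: $41 + i \sqrt{10} \approx 41.0 + 3.1623 i$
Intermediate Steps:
$H{\left(n \right)} = 1$ ($H{\left(n \right)} = \frac{1}{3} \cdot 3 = 1$)
$B{\left(A,X \right)} = \sqrt{-5 - A}$ ($B{\left(A,X \right)} = \sqrt{-2 + \left(A \left(-1\right) - 3\right)} = \sqrt{-2 - \left(3 + A\right)} = \sqrt{-5 - A}$)
$B{\left(5,7 \right)} + 41 H{\left(2 \right)} = \sqrt{-5 - 5} + 41 \cdot 1 = \sqrt{-5 - 5} + 41 = \sqrt{-10} + 41 = i \sqrt{10} + 41 = 41 + i \sqrt{10}$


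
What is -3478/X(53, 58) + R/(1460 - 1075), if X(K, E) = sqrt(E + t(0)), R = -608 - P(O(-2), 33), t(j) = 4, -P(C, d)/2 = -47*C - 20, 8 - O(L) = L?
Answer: -1588/385 - 1739*sqrt(62)/31 ≈ -445.83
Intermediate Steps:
O(L) = 8 - L
P(C, d) = 40 + 94*C (P(C, d) = -2*(-47*C - 20) = -2*(-20 - 47*C) = 40 + 94*C)
R = -1588 (R = -608 - (40 + 94*(8 - 1*(-2))) = -608 - (40 + 94*(8 + 2)) = -608 - (40 + 94*10) = -608 - (40 + 940) = -608 - 1*980 = -608 - 980 = -1588)
X(K, E) = sqrt(4 + E) (X(K, E) = sqrt(E + 4) = sqrt(4 + E))
-3478/X(53, 58) + R/(1460 - 1075) = -3478/sqrt(4 + 58) - 1588/(1460 - 1075) = -3478*sqrt(62)/62 - 1588/385 = -1739*sqrt(62)/31 - 1588*1/385 = -1739*sqrt(62)/31 - 1588/385 = -1588/385 - 1739*sqrt(62)/31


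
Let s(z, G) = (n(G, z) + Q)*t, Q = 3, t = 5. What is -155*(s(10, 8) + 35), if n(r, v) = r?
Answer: -13950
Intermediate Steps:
s(z, G) = 15 + 5*G (s(z, G) = (G + 3)*5 = (3 + G)*5 = 15 + 5*G)
-155*(s(10, 8) + 35) = -155*((15 + 5*8) + 35) = -155*((15 + 40) + 35) = -155*(55 + 35) = -155*90 = -13950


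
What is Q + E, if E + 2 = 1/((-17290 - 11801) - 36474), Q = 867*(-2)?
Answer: -113820841/65565 ≈ -1736.0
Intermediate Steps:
Q = -1734
E = -131131/65565 (E = -2 + 1/((-17290 - 11801) - 36474) = -2 + 1/(-29091 - 36474) = -2 + 1/(-65565) = -2 - 1/65565 = -131131/65565 ≈ -2.0000)
Q + E = -1734 - 131131/65565 = -113820841/65565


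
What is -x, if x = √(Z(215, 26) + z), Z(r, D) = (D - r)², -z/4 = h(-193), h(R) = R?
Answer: -√36493 ≈ -191.03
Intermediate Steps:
z = 772 (z = -4*(-193) = 772)
x = √36493 (x = √((26 - 1*215)² + 772) = √((26 - 215)² + 772) = √((-189)² + 772) = √(35721 + 772) = √36493 ≈ 191.03)
-x = -√36493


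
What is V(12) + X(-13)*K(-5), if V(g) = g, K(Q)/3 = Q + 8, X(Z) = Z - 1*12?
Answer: -213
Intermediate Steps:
X(Z) = -12 + Z (X(Z) = Z - 12 = -12 + Z)
K(Q) = 24 + 3*Q (K(Q) = 3*(Q + 8) = 3*(8 + Q) = 24 + 3*Q)
V(12) + X(-13)*K(-5) = 12 + (-12 - 13)*(24 + 3*(-5)) = 12 - 25*(24 - 15) = 12 - 25*9 = 12 - 225 = -213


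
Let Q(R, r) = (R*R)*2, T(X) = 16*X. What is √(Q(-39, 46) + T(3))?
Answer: √3090 ≈ 55.588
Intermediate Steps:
Q(R, r) = 2*R² (Q(R, r) = R²*2 = 2*R²)
√(Q(-39, 46) + T(3)) = √(2*(-39)² + 16*3) = √(2*1521 + 48) = √(3042 + 48) = √3090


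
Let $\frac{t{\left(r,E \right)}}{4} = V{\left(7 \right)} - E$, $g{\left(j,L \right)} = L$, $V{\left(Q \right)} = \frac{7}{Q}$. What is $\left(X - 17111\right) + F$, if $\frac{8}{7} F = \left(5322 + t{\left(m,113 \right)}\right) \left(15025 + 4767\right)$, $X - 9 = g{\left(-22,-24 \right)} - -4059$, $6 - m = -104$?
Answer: $84394865$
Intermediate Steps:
$m = 110$ ($m = 6 - -104 = 6 + 104 = 110$)
$t{\left(r,E \right)} = 4 - 4 E$ ($t{\left(r,E \right)} = 4 \left(\frac{7}{7} - E\right) = 4 \left(7 \cdot \frac{1}{7} - E\right) = 4 \left(1 - E\right) = 4 - 4 E$)
$X = 4044$ ($X = 9 - -4035 = 9 + \left(-24 + 4059\right) = 9 + 4035 = 4044$)
$F = 84407932$ ($F = \frac{7 \left(5322 + \left(4 - 452\right)\right) \left(15025 + 4767\right)}{8} = \frac{7 \left(5322 + \left(4 - 452\right)\right) 19792}{8} = \frac{7 \left(5322 - 448\right) 19792}{8} = \frac{7 \cdot 4874 \cdot 19792}{8} = \frac{7}{8} \cdot 96466208 = 84407932$)
$\left(X - 17111\right) + F = \left(4044 - 17111\right) + 84407932 = -13067 + 84407932 = 84394865$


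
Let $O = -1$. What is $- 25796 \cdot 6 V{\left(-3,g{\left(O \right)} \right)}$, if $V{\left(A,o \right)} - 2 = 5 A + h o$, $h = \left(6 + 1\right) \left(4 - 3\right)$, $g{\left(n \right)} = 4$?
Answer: $-2321640$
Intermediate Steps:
$h = 7$ ($h = 7 \cdot 1 = 7$)
$V{\left(A,o \right)} = 2 + 5 A + 7 o$ ($V{\left(A,o \right)} = 2 + \left(5 A + 7 o\right) = 2 + 5 A + 7 o$)
$- 25796 \cdot 6 V{\left(-3,g{\left(O \right)} \right)} = - 25796 \cdot 6 \left(2 + 5 \left(-3\right) + 7 \cdot 4\right) = - 25796 \cdot 6 \left(2 - 15 + 28\right) = - 25796 \cdot 6 \cdot 15 = \left(-25796\right) 90 = -2321640$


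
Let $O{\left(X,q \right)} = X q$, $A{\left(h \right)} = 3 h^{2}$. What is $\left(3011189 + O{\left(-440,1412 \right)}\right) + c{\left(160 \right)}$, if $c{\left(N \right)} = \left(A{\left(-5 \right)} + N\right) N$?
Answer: $2427509$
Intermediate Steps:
$c{\left(N \right)} = N \left(75 + N\right)$ ($c{\left(N \right)} = \left(3 \left(-5\right)^{2} + N\right) N = \left(3 \cdot 25 + N\right) N = \left(75 + N\right) N = N \left(75 + N\right)$)
$\left(3011189 + O{\left(-440,1412 \right)}\right) + c{\left(160 \right)} = \left(3011189 - 621280\right) + 160 \left(75 + 160\right) = \left(3011189 - 621280\right) + 160 \cdot 235 = 2389909 + 37600 = 2427509$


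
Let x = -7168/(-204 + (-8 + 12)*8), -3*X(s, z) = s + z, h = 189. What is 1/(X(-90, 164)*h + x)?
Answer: -43/198674 ≈ -0.00021643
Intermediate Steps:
X(s, z) = -s/3 - z/3 (X(s, z) = -(s + z)/3 = -s/3 - z/3)
x = 1792/43 (x = -7168/(-204 + 4*8) = -7168/(-204 + 32) = -7168/(-172) = -7168*(-1/172) = 1792/43 ≈ 41.674)
1/(X(-90, 164)*h + x) = 1/((-1/3*(-90) - 1/3*164)*189 + 1792/43) = 1/((30 - 164/3)*189 + 1792/43) = 1/(-74/3*189 + 1792/43) = 1/(-4662 + 1792/43) = 1/(-198674/43) = -43/198674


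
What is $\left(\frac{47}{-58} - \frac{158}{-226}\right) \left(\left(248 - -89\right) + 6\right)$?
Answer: $- \frac{250047}{6554} \approx -38.152$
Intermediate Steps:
$\left(\frac{47}{-58} - \frac{158}{-226}\right) \left(\left(248 - -89\right) + 6\right) = \left(47 \left(- \frac{1}{58}\right) - - \frac{79}{113}\right) \left(\left(248 + 89\right) + 6\right) = \left(- \frac{47}{58} + \frac{79}{113}\right) \left(337 + 6\right) = \left(- \frac{729}{6554}\right) 343 = - \frac{250047}{6554}$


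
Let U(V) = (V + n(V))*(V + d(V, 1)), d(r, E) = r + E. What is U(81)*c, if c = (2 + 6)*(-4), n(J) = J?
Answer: -844992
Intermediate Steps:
d(r, E) = E + r
U(V) = 2*V*(1 + 2*V) (U(V) = (V + V)*(V + (1 + V)) = (2*V)*(1 + 2*V) = 2*V*(1 + 2*V))
c = -32 (c = 8*(-4) = -32)
U(81)*c = (2*81*(1 + 2*81))*(-32) = (2*81*(1 + 162))*(-32) = (2*81*163)*(-32) = 26406*(-32) = -844992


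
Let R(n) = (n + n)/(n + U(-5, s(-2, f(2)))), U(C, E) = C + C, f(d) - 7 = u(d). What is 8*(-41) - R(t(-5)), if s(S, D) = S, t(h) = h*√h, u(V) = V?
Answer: 2*(-165*√5 + 328*I)/(√5 - 2*I) ≈ -329.11 - 0.99381*I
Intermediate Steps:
t(h) = h^(3/2)
f(d) = 7 + d
U(C, E) = 2*C
R(n) = 2*n/(-10 + n) (R(n) = (n + n)/(n + 2*(-5)) = (2*n)/(n - 10) = (2*n)/(-10 + n) = 2*n/(-10 + n))
8*(-41) - R(t(-5)) = 8*(-41) - 2*(-5)^(3/2)/(-10 + (-5)^(3/2)) = -328 - 2*(-5*I*√5)/(-10 - 5*I*√5) = -328 - (-10)*I*√5/(-10 - 5*I*√5) = -328 + 10*I*√5/(-10 - 5*I*√5)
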